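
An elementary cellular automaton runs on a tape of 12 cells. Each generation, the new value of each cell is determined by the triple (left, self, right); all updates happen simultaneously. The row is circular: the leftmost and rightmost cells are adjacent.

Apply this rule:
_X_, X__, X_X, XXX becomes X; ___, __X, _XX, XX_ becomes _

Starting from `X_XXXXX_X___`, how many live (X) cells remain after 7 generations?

XX_XXX_XXX__
__X_X_X_X_X_
__XXXXXXXXXX
X__XXXXXXXX_
XX__XXXXXX_X
X_X__XXXX_X_
XXXX__XX_XXX
count of X: 9

9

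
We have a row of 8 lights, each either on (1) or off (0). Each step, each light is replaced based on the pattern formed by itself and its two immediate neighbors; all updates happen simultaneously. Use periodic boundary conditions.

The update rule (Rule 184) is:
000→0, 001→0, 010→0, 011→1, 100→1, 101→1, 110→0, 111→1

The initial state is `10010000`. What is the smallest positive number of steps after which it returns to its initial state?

01001000
00100100
00010010
00001001
10000100
01000010
00100001
10010000

8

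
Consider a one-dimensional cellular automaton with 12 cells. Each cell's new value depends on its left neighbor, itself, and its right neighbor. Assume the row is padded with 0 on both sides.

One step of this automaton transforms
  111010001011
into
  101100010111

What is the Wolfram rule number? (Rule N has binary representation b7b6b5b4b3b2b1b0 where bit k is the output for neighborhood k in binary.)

position 1: 111 → 0  (bit 7 = 0)
position 2: 110 → 1  (bit 6 = 1)
position 3: 101 → 1  (bit 5 = 1)
position 5: 100 → 0  (bit 4 = 0)
position 0: 011 → 1  (bit 3 = 1)
position 4: 010 → 0  (bit 2 = 0)
position 7: 001 → 1  (bit 1 = 1)
position 6: 000 → 0  (bit 0 = 0)
bits b7..b0 = 01101010 = 106

106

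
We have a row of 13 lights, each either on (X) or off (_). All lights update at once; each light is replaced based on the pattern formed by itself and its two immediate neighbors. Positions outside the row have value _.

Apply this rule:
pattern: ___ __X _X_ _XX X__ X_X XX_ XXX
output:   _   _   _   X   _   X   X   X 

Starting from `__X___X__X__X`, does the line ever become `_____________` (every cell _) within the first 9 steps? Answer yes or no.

_____________
all cells are _ at step 1

yes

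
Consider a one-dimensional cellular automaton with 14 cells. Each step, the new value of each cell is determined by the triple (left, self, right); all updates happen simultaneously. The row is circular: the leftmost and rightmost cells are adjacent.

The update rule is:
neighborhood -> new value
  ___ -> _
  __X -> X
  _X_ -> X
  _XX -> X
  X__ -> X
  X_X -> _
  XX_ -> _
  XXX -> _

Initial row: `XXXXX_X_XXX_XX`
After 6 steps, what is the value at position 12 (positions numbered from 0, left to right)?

_

______X_X___X_
_____XX_XX_XXX
X___XX__X__X__
XX_XX_XXXXXXXX
___X__X_______
__XXXXXX______
position 12 holds _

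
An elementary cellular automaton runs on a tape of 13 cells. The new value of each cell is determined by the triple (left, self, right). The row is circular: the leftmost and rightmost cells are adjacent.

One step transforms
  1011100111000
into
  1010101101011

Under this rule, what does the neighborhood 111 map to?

0

At position 3 the neighborhood is 111; the next row has 0 there.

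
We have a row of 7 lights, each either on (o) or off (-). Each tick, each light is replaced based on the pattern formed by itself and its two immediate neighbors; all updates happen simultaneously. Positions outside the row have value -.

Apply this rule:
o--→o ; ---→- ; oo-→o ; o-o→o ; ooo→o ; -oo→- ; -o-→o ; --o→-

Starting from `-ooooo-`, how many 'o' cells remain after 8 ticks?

tick 1: --ooooo
tick 2: ---oooo
tick 3: ----ooo
tick 4: -----oo
tick 5: ------o
tick 6: ------o  (fixed point — unchanged through tick 8)
count of o: 1

1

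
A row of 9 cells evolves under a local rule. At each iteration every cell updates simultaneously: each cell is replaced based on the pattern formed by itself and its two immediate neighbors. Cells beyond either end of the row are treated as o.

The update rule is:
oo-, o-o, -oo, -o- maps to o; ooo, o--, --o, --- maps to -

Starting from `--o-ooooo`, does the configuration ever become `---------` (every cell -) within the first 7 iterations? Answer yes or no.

--ooo----
--o-o----
--ooo----  (repeats iteration 1; period 2)
iteration 7: --ooo----
iteration 7 is --ooo----, still not uniform -

no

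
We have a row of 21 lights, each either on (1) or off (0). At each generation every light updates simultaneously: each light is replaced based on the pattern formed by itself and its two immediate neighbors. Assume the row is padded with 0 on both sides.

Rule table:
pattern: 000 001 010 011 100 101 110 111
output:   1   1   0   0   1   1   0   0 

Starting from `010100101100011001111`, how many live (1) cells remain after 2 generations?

11

101011010011100110000
010100101100011001111
count of 1: 11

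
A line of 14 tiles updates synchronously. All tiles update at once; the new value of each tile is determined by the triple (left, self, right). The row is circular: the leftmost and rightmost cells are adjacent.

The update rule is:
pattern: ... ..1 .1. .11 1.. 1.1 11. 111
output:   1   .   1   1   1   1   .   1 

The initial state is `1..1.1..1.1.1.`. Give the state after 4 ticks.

1111.11111111.

tick 1: 11.1111.111111
tick 2: 1.1111.1111111
tick 3: .1111.11111111
tick 4: 1111.11111111.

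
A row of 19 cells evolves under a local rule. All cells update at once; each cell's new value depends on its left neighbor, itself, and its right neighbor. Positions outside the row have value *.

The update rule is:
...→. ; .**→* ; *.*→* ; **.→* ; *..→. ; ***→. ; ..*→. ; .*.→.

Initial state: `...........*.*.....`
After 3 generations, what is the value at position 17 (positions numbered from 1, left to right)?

.

generation 1: ............*......
generation 2: ...................
generation 3: ...................
position 17 holds .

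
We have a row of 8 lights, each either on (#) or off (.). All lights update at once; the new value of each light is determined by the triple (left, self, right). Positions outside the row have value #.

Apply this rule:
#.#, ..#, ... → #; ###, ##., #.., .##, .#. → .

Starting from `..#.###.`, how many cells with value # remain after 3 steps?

.#.#...#
#.#..##.
.#..#..#
count of #: 3

3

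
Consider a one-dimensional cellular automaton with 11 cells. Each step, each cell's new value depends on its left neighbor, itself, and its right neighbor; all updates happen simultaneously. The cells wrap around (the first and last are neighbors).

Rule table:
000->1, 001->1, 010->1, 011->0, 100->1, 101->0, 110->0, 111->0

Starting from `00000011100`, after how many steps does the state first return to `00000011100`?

11111100011
00000011100

2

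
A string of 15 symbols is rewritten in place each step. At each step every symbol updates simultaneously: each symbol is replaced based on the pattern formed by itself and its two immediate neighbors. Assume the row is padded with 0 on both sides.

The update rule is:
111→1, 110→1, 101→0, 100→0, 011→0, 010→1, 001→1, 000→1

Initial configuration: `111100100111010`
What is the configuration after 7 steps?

011101101011010
101100101001010
100101101011010
101100101001010  (repeats step 2; period 2)
step 7: 100101101011010

100101101011010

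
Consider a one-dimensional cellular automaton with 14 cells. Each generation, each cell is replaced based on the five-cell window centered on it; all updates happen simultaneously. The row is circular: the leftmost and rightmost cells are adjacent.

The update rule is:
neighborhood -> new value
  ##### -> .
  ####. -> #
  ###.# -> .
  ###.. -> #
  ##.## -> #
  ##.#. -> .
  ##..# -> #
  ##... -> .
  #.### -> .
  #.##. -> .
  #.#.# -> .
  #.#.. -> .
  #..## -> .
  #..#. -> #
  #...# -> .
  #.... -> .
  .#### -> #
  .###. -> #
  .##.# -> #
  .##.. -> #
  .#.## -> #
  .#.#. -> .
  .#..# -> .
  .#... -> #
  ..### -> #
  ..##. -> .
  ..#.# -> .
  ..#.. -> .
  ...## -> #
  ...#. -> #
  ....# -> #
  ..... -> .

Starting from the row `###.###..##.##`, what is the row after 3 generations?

generation 1: .#.#.###..##.#
generation 2: ....#.###..#..
generation 3: ..##.#.####.#.

..##.#.####.#.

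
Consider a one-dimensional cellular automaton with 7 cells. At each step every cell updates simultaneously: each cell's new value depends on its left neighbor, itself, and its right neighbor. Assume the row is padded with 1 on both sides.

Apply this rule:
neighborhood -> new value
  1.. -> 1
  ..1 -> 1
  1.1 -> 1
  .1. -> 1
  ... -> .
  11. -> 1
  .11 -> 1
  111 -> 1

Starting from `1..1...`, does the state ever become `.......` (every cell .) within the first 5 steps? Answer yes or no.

no

11111.1
1111111
1111111  (fixed point — unchanged through step 5)
step 5 is 1111111, still not uniform .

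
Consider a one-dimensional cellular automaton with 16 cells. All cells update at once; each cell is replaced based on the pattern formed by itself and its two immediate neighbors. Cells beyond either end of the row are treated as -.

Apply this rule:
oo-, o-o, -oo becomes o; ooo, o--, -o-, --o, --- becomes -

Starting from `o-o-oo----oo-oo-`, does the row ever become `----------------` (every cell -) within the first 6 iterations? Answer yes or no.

yes

iteration 1: -o-ooo----ooooo-
iteration 2: --oo-o----o---o-
iteration 3: --ooo-----------
iteration 4: --o-o-----------
iteration 5: ---o------------
iteration 6: ----------------
all cells are - at iteration 6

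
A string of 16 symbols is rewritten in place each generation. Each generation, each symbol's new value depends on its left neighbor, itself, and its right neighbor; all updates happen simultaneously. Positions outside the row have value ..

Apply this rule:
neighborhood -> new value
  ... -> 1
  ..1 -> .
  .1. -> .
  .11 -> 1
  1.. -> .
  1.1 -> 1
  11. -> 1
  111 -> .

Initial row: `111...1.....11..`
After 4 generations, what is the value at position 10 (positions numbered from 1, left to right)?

1.1.1...111.11.1
.1.1..1.1.11111.
..1....1.11...1.
1...11..111.1...
position 10 holds 1

1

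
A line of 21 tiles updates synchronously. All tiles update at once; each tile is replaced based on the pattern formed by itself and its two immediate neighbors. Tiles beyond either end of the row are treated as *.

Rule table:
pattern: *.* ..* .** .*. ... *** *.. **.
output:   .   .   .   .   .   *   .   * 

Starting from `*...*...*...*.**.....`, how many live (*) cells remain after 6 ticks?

1

*..............*.....
*....................
*....................  (fixed point — unchanged through tick 6)
count of *: 1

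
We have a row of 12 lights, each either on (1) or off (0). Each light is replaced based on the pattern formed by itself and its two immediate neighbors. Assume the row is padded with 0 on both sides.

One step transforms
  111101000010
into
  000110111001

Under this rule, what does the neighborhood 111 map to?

At position 1 the neighborhood is 111; the next row has 0 there.

0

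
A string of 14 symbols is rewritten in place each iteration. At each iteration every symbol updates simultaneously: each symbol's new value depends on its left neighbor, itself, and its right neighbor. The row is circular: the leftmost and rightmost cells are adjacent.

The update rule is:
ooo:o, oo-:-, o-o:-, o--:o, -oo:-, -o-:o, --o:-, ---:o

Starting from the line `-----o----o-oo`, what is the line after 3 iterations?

---oo---o--o-o

oooo-oooo-o---
-oo---oo--ooo-
---oo---o--o-o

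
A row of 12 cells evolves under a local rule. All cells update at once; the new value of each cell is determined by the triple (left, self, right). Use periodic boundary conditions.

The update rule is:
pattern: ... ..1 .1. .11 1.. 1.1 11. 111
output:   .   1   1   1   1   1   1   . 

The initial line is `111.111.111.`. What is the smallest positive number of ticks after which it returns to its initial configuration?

2

1.111.111.11
111.111.111.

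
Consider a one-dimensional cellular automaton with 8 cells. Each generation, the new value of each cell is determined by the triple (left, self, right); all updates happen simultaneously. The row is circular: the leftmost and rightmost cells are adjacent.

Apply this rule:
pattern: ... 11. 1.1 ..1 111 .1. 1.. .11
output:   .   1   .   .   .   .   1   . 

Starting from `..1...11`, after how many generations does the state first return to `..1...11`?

generation 1: 1..1...1
generation 2: 11..1...
generation 3: .11..1..
generation 4: ..11..1.
generation 5: ...11..1
generation 6: 1...11..
generation 7: .1...11.
generation 8: ..1...11

8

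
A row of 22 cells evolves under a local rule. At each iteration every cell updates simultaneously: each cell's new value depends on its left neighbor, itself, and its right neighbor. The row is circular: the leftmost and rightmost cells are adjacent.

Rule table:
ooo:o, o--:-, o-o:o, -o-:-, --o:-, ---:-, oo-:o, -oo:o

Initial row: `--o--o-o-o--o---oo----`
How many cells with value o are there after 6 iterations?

------o-o-------oo----
-------o--------oo----
----------------oo----
----------------oo----  (fixed point — unchanged through iteration 6)
count of o: 2

2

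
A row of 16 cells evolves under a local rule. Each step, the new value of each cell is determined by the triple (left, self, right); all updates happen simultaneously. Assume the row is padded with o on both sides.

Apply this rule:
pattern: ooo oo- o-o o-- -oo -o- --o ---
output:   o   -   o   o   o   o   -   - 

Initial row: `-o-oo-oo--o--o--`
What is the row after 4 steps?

oooo-oo-o-oo-oo-
ooo-oo-oooo-oo-o
oo-oo-oooo-oo-oo
o-oo-oooo-oo-ooo

o-oo-oooo-oo-ooo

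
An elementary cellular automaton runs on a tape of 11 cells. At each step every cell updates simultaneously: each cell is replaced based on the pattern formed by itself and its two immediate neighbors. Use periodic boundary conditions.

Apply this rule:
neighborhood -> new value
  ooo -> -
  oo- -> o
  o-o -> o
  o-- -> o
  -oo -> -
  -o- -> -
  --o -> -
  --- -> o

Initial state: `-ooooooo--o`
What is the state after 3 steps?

-----oo--oo

o------oo--
-ooooo--oo-
-----oo--oo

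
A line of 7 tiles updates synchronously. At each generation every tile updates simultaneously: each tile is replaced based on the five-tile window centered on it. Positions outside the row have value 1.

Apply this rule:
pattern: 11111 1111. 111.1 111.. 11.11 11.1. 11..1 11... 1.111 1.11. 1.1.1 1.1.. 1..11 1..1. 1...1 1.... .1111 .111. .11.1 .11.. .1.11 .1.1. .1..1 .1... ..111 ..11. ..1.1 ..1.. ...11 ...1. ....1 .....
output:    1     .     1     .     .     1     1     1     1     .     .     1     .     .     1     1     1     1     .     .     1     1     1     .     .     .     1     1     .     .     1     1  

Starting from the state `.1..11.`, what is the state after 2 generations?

1..111.

111....
1..111.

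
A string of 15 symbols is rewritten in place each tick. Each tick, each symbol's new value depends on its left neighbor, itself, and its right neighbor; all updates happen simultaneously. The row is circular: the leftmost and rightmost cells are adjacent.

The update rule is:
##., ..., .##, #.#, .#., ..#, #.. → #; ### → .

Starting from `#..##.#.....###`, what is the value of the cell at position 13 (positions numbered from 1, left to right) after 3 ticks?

#

#############..
#...........###
#############..
position 13 holds #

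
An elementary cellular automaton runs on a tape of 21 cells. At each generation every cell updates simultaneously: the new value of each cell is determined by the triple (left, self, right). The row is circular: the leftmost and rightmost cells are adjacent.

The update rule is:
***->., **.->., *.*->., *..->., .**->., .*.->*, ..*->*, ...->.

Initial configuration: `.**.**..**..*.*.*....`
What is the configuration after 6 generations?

..**..*...*...*......

*......*...**.*.*....
*.....**..*...*.*...*
.....*...**..**.*..*.
....**..*...*...*.**.
...*...**..**..**....
..**..*...*...*......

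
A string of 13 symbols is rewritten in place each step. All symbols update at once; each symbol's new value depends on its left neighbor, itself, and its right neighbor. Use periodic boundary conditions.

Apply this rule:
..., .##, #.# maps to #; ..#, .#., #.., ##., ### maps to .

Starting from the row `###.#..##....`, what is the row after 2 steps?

.....#....#.#

#..#...#..##.
.....#....#.#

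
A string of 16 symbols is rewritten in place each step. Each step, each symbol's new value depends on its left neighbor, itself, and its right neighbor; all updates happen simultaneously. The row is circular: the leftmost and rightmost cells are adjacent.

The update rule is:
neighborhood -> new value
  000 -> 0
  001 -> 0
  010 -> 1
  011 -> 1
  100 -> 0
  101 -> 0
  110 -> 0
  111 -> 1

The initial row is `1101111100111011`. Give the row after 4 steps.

step 1: 1001111000110011
step 2: 0001110000100011
step 3: 0001100000100010
step 4: 0001000000100010

0001000000100010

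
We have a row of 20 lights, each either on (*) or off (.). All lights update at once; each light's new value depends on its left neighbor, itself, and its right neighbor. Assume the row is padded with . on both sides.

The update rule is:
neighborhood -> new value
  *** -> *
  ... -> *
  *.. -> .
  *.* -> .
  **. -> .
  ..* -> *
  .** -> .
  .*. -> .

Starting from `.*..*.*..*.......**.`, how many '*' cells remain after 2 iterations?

11

*..*....*..******...
..*..***..*.****..**
count of *: 11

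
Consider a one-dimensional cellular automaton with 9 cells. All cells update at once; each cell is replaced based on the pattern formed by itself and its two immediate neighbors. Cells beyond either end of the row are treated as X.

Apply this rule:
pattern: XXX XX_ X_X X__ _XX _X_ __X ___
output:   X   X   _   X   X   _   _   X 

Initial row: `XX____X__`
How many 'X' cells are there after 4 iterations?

iteration 1: XXXXX__X_
iteration 2: XXXXXX___
iteration 3: XXXXXXXX_
iteration 4: XXXXXXXX_
count of X: 8

8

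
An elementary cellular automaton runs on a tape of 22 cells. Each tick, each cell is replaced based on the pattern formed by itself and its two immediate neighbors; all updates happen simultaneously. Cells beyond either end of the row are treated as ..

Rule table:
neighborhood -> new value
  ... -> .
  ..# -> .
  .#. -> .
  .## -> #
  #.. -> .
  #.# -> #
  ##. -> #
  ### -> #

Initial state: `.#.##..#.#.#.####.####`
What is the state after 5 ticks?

..###.....############

..###...#.#.##########
..###....#.###########
..###.....############
..###.....############  (fixed point — unchanged through tick 5)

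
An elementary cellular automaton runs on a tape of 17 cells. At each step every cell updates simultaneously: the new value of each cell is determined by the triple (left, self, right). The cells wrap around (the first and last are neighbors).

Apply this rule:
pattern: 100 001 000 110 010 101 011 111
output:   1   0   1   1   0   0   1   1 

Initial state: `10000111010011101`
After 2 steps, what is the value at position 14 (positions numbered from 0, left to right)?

step 1: 11110111001011101
step 2: 11110111100011101
position 14 holds 1

1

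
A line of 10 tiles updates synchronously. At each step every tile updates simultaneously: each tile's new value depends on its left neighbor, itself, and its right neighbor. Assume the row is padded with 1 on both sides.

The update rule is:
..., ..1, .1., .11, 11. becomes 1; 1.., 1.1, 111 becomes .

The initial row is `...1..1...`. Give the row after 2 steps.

.1.1.11.1.

.111.11.11
.1.1.11.1.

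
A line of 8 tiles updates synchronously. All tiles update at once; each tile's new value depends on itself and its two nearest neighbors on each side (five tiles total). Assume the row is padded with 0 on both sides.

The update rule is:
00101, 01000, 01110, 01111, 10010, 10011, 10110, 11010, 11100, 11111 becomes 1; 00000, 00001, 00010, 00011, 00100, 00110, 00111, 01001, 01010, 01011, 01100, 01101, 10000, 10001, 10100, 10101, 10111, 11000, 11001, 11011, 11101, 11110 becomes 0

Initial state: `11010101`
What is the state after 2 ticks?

00010000

00100000
00010000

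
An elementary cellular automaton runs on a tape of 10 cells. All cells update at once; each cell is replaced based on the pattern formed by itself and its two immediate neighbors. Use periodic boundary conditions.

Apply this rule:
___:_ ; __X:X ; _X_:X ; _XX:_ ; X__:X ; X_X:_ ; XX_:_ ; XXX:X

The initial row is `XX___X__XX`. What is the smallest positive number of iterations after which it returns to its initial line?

X_X_XXXX_X
__X__XX___
_XXXX__X__
X_XX_XXXX_
X_____XX__
XX___X__XX

6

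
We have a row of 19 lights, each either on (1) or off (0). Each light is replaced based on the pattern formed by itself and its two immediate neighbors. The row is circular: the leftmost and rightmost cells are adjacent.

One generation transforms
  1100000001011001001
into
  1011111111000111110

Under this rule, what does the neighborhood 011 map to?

0

At position 11 the neighborhood is 011; the next row has 0 there.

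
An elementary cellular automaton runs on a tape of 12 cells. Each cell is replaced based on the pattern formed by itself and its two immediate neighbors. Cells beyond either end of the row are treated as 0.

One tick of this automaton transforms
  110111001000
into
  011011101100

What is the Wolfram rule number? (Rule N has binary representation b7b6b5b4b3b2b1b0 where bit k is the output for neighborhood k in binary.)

244

position 4: 111 → 1  (bit 7 = 1)
position 1: 110 → 1  (bit 6 = 1)
position 2: 101 → 1  (bit 5 = 1)
position 6: 100 → 1  (bit 4 = 1)
position 0: 011 → 0  (bit 3 = 0)
position 8: 010 → 1  (bit 2 = 1)
position 7: 001 → 0  (bit 1 = 0)
position 10: 000 → 0  (bit 0 = 0)
bits b7..b0 = 11110100 = 244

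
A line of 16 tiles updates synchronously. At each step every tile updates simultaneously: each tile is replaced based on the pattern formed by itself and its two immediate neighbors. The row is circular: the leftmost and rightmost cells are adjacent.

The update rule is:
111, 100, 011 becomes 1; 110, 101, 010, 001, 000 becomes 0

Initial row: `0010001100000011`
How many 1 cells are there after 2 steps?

step 1: 1001001010000010
step 2: 0100100001000000
count of 1: 3

3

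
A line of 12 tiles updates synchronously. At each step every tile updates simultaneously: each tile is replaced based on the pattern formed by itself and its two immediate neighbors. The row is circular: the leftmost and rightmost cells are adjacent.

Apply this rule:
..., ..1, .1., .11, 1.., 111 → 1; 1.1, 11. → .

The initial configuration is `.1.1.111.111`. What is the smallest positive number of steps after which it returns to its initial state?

12

step 1: .1.1.11..11.
step 2: 11.1.1.111.1
step 3: 1..1.1.11..1
step 4: .111.1.1.111
step 5: .11..1.1.11.
step 6: 11.111.1.1.1
step 7: 1..11..1.1.1
step 8: .111.111.1.1
step 9: .11..11..1.1
step 10: .1.111.111.1
step 11: .1.11..11..1
step 12: .1.1.111.111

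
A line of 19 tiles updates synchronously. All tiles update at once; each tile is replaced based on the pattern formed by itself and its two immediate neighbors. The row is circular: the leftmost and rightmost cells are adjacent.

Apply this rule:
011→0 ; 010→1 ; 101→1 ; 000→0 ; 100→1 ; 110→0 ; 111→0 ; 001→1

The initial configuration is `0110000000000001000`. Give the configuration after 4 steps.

0000111000010001110

step 1: 1001000000000011100
step 2: 1111100000000100011
step 3: 0000010000001110100
step 4: 0000111000010001110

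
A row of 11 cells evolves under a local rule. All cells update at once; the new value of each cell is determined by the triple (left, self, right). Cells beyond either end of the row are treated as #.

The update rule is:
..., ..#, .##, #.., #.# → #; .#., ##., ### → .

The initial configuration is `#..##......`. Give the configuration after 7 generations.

....###.###

.###.######
##..##.....
..###.#####
###..##....
...###.####
####..##...
....###.###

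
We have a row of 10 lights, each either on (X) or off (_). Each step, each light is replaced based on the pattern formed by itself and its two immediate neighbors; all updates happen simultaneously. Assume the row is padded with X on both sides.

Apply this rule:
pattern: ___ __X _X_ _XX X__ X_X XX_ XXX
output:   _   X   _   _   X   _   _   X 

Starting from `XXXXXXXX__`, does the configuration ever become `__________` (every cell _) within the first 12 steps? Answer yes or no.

no

XXXXXXX_XX
XXXXXX___X
XXXXX_X_X_
XXXX______
XXX_X____X
XX___X__X_
X_X_X_XX__
________XX
X______X_X
_X____X___
__X__X_X_X
XX_XX_____
step 12 is XX_XX_____, still not uniform _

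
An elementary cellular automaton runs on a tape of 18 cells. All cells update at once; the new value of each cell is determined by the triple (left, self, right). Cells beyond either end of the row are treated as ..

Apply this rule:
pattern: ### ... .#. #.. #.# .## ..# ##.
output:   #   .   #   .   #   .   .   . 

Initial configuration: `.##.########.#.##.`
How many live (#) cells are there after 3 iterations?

...#.######.###...
...##.####.#.#....
.....#.##.####....
count of #: 7

7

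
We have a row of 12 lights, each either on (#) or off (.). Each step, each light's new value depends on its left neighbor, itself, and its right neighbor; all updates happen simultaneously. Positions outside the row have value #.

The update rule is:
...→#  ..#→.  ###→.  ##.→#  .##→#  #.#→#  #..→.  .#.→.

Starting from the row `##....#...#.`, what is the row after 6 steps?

.#.##...#..#
#.###.#....#
###.##..##.#
..####..####
..#..#..#...
..........#.

..........#.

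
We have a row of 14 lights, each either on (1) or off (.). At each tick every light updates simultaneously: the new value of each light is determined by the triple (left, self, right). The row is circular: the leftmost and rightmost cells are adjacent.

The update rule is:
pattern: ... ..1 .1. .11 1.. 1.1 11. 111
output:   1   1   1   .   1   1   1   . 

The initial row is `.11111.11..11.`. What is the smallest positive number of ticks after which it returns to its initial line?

28

tick 1: 1....11.111.11
tick 2: 11111.11..11..
tick 3: ....11.111.111
tick 4: 1111.11..11..1
tick 5: ...11.111.111.
tick 6: 111.11..11..11
tick 7: ..11.111.111..
tick 8: 11.11..11..111
tick 9: .11.111.111...
tick 10: 1.11..11..1111
tick 11: 11.111.111....
tick 12: .11..11..11111
tick 13: 1.111.111....1
tick 14: 11..11..11111.
tick 15: .111.111....11
tick 16: 1..11..11111.1
tick 17: 111.111....11.
tick 18: ..11..11111.11
tick 19: 11.111....11.1
tick 20: .11..11111.11.
tick 21: 1.111....11.11
tick 22: 11..11111.11..
tick 23: .111....11.111
tick 24: 1..11111.11..1
tick 25: 111....11.111.
tick 26: ..11111.11..11
tick 27: 11....11.111.1
tick 28: .11111.11..11.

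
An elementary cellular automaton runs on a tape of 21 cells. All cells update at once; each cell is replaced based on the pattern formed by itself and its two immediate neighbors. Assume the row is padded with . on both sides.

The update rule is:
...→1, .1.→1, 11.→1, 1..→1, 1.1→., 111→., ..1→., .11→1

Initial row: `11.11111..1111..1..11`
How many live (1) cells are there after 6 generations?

14

11.1...11.1..11.11.11
11.111.11.11.11.11.11
11.1.1.11.11.11.11.11
11.1.1.11.11.11.11.11  (fixed point — unchanged through generation 6)
count of 1: 14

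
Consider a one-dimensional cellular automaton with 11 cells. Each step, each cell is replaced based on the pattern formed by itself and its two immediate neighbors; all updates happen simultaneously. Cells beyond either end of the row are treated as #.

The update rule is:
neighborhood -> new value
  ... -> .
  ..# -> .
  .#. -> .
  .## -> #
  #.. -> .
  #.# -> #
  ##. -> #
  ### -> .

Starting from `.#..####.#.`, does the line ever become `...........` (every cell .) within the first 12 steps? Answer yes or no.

#...#..##.#
#......####
#......#...
#..........
#..........  (fixed point — unchanged through step 12)
step 12 is #.........., still not uniform .

no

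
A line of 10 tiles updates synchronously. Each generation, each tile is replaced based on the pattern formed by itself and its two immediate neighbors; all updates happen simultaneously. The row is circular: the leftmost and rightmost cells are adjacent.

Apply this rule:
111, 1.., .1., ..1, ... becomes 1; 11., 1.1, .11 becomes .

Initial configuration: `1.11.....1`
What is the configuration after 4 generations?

generation 1: ....11111.
generation 2: 1111.111.1
generation 3: 111...1...
generation 4: .1.1111111

.1.1111111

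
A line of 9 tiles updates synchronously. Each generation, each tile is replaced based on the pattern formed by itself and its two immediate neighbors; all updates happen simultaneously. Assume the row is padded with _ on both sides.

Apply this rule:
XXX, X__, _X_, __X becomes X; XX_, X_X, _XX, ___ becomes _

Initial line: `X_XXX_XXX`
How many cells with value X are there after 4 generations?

6

X__X___X_
XXXXX_XXX
_XXX___X_
X_X_X_XXX
count of X: 6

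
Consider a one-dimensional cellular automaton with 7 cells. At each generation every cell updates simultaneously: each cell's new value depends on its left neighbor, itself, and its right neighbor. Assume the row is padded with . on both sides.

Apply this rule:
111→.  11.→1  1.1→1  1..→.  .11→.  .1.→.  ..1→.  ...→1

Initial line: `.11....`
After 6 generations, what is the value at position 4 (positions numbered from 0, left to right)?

generation 1: ..1.111
generation 2: 1..1..1
generation 3: .......
generation 4: 1111111
generation 5: ......1
generation 6: 11111..
position 4 holds 1

1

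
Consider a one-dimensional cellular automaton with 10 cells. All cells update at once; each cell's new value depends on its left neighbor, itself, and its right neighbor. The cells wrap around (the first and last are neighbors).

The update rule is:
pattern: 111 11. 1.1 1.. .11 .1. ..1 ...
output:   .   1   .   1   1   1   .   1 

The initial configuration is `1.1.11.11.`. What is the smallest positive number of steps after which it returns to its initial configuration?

1.1.11.11.

1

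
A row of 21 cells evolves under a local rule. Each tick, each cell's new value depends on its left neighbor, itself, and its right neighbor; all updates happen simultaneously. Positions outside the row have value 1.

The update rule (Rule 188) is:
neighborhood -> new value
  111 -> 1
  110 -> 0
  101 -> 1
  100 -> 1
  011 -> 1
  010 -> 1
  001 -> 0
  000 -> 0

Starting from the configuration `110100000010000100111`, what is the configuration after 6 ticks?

tick 1: 101110000011000110111
tick 2: 011101000010100101111
tick 3: 111011100011110111111
tick 4: 110111010011101111111
tick 5: 101110111011011111111
tick 6: 011101110110111111111

011101110110111111111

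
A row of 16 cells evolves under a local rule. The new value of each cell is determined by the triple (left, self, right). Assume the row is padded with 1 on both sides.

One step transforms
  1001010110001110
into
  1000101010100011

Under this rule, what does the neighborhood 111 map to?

0

At position 13 the neighborhood is 111; the next row has 0 there.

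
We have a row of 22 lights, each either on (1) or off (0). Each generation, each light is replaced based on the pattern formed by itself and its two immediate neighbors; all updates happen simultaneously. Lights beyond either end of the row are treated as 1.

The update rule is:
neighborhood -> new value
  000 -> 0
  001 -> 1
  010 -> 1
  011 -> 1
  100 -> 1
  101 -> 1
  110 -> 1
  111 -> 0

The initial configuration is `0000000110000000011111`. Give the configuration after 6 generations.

1000001111000000110000
1100011001100001111001
0110111111110011001111
1111100000011111111000
0000110000110000001101
1001111001111000011111

1001111001111000011111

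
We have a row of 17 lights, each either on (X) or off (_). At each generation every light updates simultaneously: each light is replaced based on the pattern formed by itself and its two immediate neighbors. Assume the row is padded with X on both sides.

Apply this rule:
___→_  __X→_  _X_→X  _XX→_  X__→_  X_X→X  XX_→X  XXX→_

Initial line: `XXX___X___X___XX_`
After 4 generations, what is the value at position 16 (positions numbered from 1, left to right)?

__X___X___X____XX
__X___X___X______
__X___X___X______  (fixed point — unchanged through generation 4)
position 16 holds _

_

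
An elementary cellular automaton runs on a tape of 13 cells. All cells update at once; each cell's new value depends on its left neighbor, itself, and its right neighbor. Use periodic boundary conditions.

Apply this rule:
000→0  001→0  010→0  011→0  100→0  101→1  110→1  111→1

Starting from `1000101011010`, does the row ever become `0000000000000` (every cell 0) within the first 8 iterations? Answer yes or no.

0000010101101
0000001010110
0000000101010
0000000010100
0000000001000
0000000000000
all cells are 0 at iteration 6

yes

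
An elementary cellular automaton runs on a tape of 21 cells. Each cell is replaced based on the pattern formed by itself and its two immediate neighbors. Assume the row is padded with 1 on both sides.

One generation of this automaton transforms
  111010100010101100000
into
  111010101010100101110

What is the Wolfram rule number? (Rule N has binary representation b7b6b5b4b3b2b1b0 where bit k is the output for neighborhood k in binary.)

position 0: 111 → 1  (bit 7 = 1)
position 2: 110 → 1  (bit 6 = 1)
position 3: 101 → 0  (bit 5 = 0)
position 7: 100 → 0  (bit 4 = 0)
position 14: 011 → 0  (bit 3 = 0)
position 4: 010 → 1  (bit 2 = 1)
position 9: 001 → 0  (bit 1 = 0)
position 8: 000 → 1  (bit 0 = 1)
bits b7..b0 = 11000101 = 197

197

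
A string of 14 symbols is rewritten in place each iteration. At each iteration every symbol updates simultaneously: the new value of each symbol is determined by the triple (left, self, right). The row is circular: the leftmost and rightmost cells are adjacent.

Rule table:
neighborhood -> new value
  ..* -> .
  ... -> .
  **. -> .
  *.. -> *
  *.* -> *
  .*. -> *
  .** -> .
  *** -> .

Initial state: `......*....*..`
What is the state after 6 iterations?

......**...**.
........*....*
*.......**...*
.*........*...
.**.......**..
...*........*.

...*........*.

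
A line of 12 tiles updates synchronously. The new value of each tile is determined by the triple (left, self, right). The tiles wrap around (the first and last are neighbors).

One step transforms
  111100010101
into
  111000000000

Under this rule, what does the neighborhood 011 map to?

0

At position 11 the neighborhood is 011; the next row has 0 there.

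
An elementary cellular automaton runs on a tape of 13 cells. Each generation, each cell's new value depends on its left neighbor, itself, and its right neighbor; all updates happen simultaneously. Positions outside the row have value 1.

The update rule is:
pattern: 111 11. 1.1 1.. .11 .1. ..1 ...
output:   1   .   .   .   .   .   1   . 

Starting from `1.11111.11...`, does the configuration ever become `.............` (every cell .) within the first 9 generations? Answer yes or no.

generation 1: ...111......1
generation 2: ..1.1......1.
generation 3: .1........1..
generation 4: .........1..1
generation 5: ........1..1.
generation 6: .......1..1..
generation 7: ......1..1..1
generation 8: .....1..1..1.
generation 9: ....1..1..1..
generation 9 is ....1..1..1.., still not uniform .

no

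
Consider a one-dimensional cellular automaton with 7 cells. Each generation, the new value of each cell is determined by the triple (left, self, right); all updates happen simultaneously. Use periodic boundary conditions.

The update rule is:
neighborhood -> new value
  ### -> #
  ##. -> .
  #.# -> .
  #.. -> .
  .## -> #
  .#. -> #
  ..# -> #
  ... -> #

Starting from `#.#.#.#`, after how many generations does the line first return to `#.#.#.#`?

..#.#.#
.##.#.#
.#..#.#
.#.##.#
.#.#..#
.#.#.##
.#.#.#.
##.#.#.
#..#.#.
#.##.#.
#.#..#.
#.#.##.
#.#.#..
#.#.#.#

14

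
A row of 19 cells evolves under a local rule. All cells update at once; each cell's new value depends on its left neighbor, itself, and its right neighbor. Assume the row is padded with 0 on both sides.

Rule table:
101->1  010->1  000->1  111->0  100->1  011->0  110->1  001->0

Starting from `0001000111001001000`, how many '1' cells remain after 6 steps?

1101110001101101111
0110011100110110001
0011000110011011101
1001110011001100111
1100011001100110001
0111001100110011101
count of 1: 11

11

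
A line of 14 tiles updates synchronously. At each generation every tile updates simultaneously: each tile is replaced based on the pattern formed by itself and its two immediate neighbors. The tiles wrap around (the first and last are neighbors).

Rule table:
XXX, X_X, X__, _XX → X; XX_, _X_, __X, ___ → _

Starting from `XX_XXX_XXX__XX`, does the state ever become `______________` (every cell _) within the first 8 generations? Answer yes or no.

X_XXX_XXX_X_XX
_XXX_XXX_X_XXX
XXX_XXX_X_XXX_
XX_XXX_X_XXX_X
X_XXX_X_XXX_XX
_XXX_X_XXX_XXX
XXX_X_XXX_XXX_
XX_X_XXX_XXX_X
generation 8 is XX_X_XXX_XXX_X, still not uniform _

no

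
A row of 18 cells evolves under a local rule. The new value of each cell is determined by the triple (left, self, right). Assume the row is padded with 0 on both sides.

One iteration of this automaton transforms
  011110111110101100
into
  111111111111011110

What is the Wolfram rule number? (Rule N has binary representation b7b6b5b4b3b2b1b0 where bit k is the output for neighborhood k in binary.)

250

position 2: 111 → 1  (bit 7 = 1)
position 4: 110 → 1  (bit 6 = 1)
position 5: 101 → 1  (bit 5 = 1)
position 16: 100 → 1  (bit 4 = 1)
position 1: 011 → 1  (bit 3 = 1)
position 12: 010 → 0  (bit 2 = 0)
position 0: 001 → 1  (bit 1 = 1)
position 17: 000 → 0  (bit 0 = 0)
bits b7..b0 = 11111010 = 250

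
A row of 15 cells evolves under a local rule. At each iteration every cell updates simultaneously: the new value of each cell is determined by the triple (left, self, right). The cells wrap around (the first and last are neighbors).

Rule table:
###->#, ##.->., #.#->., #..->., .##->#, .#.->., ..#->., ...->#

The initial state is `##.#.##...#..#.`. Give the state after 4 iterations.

.....###..##...

#....#..#......
..##......####.
#.#..####.###..
.....###..##...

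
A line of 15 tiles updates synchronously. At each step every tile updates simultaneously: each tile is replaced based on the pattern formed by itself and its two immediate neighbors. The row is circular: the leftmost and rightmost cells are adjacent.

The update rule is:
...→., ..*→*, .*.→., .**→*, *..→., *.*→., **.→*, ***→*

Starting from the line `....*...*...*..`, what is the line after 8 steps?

*...*......*...

...*...*...*...
..*...*...*....
.*...*...*.....
*...*...*......
...*...*......*
..*...*......*.
.*...*......*..
*...*......*...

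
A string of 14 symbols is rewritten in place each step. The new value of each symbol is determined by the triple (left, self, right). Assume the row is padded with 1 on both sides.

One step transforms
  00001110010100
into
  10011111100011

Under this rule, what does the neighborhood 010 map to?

At position 9 the neighborhood is 010; the next row has 0 there.

0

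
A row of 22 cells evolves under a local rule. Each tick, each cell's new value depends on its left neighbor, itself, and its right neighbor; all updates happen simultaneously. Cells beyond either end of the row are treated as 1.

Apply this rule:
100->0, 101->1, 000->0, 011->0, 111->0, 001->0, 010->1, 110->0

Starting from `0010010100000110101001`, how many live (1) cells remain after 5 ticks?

1

0010011100000001111000
0010000000000000000000
0010000000000000000000  (fixed point — unchanged through tick 5)
count of 1: 1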